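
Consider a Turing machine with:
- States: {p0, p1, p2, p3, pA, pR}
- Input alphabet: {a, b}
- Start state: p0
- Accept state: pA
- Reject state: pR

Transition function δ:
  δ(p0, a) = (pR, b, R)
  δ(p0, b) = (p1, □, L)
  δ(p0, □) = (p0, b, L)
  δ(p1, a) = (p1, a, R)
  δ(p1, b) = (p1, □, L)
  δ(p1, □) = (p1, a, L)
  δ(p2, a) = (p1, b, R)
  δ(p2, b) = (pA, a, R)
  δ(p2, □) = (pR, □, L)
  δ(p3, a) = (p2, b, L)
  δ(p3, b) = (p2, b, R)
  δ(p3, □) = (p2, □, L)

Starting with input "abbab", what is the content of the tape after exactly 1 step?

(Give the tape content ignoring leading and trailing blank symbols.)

Execution trace:
Initial: [p0]abbab
Step 1: δ(p0, a) = (pR, b, R) → b[pR]bbab

The machine reaches the reject state pR and halts.

After 1 step, the tape (ignoring leading/trailing blanks) is: bbbab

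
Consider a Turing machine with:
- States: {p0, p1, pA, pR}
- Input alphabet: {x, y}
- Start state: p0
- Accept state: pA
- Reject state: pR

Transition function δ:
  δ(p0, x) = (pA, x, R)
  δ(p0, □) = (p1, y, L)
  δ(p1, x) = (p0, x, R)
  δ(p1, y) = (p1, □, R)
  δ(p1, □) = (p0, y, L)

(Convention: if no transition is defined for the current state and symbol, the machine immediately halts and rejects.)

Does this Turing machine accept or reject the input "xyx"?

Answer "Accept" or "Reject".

Execution trace:
Initial: [p0]xyx
Step 1: δ(p0, x) = (pA, x, R) → x[pA]yx

The machine reaches the accept state pA and halts.

Answer: Accept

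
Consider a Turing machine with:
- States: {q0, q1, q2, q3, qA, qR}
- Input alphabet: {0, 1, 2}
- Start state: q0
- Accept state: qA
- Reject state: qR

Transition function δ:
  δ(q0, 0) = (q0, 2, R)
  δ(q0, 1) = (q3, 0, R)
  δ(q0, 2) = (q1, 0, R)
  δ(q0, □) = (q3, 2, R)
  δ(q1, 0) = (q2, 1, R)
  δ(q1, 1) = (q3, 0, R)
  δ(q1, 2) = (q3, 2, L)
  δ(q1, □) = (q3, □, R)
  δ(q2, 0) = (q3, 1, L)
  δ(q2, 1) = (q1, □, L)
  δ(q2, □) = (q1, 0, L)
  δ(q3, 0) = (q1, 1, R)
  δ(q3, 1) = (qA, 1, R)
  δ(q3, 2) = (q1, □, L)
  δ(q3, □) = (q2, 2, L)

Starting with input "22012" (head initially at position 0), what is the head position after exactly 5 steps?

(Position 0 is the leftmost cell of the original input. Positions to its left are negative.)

Execution trace (head position shown):
Step 0: [q0]22012  (head at position 0)
Step 1: move right → 0[q1]2012  (head at position 1)
Step 2: move left → [q3]02012  (head at position 0)
Step 3: move right → 1[q1]2012  (head at position 1)
Step 4: move left → [q3]12012  (head at position 0)
Step 5: move right → 1[qA]2012  (head at position 1)

After 5 steps, the head is at position 1.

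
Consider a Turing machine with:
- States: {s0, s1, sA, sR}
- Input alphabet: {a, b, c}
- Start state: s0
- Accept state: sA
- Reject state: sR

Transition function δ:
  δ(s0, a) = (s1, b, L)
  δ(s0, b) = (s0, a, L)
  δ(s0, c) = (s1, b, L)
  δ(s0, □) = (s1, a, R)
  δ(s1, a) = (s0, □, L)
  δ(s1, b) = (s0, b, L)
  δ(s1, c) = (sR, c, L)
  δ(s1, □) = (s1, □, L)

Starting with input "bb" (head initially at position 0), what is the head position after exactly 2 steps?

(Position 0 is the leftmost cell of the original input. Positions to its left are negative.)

Execution trace (head position shown):
Step 0: [s0]bb  (head at position 0)
Step 1: move left → [s0]□ab  (head at position -1)
Step 2: move right → a[s1]ab  (head at position 0)

After 2 steps, the head is at position 0.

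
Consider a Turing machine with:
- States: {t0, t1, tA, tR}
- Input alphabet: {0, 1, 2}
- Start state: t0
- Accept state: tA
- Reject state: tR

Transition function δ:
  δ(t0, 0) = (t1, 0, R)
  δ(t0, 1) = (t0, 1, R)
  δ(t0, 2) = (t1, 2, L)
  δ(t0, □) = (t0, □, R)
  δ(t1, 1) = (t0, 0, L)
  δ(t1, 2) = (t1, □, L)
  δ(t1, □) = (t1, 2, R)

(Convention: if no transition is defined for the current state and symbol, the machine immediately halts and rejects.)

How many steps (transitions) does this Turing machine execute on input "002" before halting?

Execution trace:
Initial: [t0]002
Step 1: δ(t0, 0) = (t1, 0, R) → 0[t1]02

No transition is defined for δ(t1, 0). By convention the machine halts and rejects.

The machine executed 1 step before halting.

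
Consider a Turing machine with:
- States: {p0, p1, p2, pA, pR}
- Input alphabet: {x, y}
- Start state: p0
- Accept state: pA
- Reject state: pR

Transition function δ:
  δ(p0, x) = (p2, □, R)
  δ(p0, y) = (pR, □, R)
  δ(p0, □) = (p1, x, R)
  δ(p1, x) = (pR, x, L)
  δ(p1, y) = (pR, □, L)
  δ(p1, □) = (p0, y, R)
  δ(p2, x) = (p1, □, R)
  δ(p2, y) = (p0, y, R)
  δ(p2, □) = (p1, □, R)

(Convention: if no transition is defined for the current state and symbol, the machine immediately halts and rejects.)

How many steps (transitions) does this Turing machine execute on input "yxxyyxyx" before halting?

Execution trace:
Initial: [p0]yxxyyxyx
Step 1: δ(p0, y) = (pR, □, R) → □[pR]xxyyxyx

The machine reaches the reject state pR and halts.

The machine executed 1 step before halting.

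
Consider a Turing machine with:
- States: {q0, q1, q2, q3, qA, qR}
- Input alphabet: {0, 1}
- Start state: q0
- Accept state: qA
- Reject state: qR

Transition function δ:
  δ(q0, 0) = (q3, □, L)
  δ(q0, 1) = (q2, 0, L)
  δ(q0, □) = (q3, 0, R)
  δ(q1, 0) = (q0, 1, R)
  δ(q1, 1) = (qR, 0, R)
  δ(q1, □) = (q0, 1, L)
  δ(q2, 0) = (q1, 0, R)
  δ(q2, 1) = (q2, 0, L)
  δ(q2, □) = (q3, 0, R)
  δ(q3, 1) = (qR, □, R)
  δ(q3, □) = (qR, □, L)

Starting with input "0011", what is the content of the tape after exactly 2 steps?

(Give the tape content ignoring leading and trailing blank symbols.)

Execution trace:
Initial: [q0]0011
Step 1: δ(q0, 0) = (q3, □, L) → [q3]□□011
Step 2: δ(q3, □) = (qR, □, L) → [qR]□□□011

The machine reaches the reject state qR and halts.

After 2 steps, the tape (ignoring leading/trailing blanks) is: 011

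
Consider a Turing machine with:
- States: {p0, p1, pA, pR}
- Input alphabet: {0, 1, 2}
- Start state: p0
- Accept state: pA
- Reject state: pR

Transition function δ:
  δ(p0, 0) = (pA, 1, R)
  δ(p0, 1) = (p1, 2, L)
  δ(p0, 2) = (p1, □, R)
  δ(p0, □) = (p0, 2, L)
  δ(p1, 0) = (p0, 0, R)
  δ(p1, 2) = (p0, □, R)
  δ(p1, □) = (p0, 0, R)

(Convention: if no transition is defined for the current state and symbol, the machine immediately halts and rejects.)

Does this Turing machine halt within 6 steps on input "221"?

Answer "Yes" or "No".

Execution trace:
Initial: [p0]221
Step 1: δ(p0, 2) = (p1, □, R) → □[p1]21
Step 2: δ(p1, 2) = (p0, □, R) → □□[p0]1
Step 3: δ(p0, 1) = (p1, 2, L) → □[p1]□2
Step 4: δ(p1, □) = (p0, 0, R) → □0[p0]2
Step 5: δ(p0, 2) = (p1, □, R) → □0□[p1]□
Step 6: δ(p1, □) = (p0, 0, R) → □0□0[p0]□

The machine has not reached a halting state after 6 steps.
The machine did not halt within the 6-step bound.

Answer: No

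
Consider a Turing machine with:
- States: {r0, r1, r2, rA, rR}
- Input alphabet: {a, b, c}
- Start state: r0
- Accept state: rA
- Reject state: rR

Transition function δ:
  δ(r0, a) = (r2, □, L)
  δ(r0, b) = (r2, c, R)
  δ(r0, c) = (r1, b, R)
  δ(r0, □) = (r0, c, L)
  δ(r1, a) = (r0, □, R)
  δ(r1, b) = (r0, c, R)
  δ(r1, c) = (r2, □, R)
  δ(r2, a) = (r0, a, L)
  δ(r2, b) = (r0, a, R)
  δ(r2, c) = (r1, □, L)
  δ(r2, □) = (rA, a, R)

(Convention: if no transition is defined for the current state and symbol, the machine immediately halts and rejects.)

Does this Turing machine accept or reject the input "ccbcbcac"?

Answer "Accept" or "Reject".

Execution trace:
Initial: [r0]ccbcbcac
Step 1: δ(r0, c) = (r1, b, R) → b[r1]cbcbcac
Step 2: δ(r1, c) = (r2, □, R) → b□[r2]bcbcac
Step 3: δ(r2, b) = (r0, a, R) → b□a[r0]cbcac
Step 4: δ(r0, c) = (r1, b, R) → b□ab[r1]bcac
Step 5: δ(r1, b) = (r0, c, R) → b□abc[r0]cac
Step 6: δ(r0, c) = (r1, b, R) → b□abcb[r1]ac
Step 7: δ(r1, a) = (r0, □, R) → b□abcb□[r0]c
Step 8: δ(r0, c) = (r1, b, R) → b□abcb□b[r1]□

No transition is defined for δ(r1, □). By convention the machine halts and rejects.

Answer: Reject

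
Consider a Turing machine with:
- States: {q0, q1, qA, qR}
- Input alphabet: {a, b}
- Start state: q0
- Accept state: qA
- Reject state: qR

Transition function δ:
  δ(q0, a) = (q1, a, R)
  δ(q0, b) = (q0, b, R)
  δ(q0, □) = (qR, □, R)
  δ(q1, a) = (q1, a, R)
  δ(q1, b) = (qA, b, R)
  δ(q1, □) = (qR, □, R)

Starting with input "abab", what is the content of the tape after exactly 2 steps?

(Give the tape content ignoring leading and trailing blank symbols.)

Execution trace:
Initial: [q0]abab
Step 1: δ(q0, a) = (q1, a, R) → a[q1]bab
Step 2: δ(q1, b) = (qA, b, R) → ab[qA]ab

The machine reaches the accept state qA and halts.

After 2 steps, the tape (ignoring leading/trailing blanks) is: abab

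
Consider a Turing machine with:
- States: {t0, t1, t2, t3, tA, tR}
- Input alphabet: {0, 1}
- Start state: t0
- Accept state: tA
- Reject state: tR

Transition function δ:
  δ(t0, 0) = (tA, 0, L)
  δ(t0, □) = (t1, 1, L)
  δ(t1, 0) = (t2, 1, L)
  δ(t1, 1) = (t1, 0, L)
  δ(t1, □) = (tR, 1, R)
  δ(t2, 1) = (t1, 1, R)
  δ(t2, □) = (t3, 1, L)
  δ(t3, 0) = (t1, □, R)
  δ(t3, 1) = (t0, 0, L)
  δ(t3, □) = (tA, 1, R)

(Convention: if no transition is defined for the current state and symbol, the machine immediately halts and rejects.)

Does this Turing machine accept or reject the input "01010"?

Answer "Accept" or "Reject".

Execution trace:
Initial: [t0]01010
Step 1: δ(t0, 0) = (tA, 0, L) → [tA]□01010

The machine reaches the accept state tA and halts.

Answer: Accept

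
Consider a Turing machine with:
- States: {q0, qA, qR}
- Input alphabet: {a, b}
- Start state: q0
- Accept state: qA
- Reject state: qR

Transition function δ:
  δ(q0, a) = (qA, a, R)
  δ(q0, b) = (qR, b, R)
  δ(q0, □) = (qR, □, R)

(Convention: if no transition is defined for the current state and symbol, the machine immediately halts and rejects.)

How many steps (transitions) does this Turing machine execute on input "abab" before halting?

Execution trace:
Initial: [q0]abab
Step 1: δ(q0, a) = (qA, a, R) → a[qA]bab

The machine reaches the accept state qA and halts.

The machine executed 1 step before halting.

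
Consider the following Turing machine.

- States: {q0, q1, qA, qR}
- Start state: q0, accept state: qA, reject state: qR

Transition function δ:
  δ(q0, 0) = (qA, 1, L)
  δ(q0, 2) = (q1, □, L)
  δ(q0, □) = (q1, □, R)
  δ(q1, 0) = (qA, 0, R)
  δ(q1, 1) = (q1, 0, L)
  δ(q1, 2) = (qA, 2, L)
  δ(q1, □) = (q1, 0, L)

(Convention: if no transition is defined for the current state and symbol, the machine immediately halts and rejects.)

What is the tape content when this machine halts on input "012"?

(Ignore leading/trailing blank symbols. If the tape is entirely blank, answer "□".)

Execution trace:
Initial: [q0]012
Step 1: δ(q0, 0) = (qA, 1, L) → [qA]□112

The machine reaches the accept state qA and halts.

Final tape (ignoring leading/trailing blanks): 112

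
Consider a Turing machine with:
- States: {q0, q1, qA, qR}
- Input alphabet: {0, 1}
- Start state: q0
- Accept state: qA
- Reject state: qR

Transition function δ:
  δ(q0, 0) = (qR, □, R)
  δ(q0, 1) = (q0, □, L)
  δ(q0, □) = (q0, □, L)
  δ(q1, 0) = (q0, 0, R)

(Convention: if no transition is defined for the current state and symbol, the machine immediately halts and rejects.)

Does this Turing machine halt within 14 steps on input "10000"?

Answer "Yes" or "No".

Execution trace:
Initial: [q0]10000
Step 1: δ(q0, 1) = (q0, □, L) → [q0]□□0000
Step 2: δ(q0, □) = (q0, □, L) → [q0]□□□0000
Step 3: δ(q0, □) = (q0, □, L) → [q0]□□□□0000
Step 4: δ(q0, □) = (q0, □, L) → [q0]□□□□□0000
Step 5: δ(q0, □) = (q0, □, L) → [q0]□□□□□□0000
Step 6: δ(q0, □) = (q0, □, L) → [q0]□□□□□□□0000
Step 7: δ(q0, □) = (q0, □, L) → [q0]□□□□□□□□0000
Step 8: δ(q0, □) = (q0, □, L) → [q0]□□□□□□□□□0000
Step 9: δ(q0, □) = (q0, □, L) → [q0]□□□□□□□□□□0000
Step 10: δ(q0, □) = (q0, □, L) → [q0]□□□□□□□□□□□0000
Step 11: δ(q0, □) = (q0, □, L) → [q0]□□□□□□□□□□□□0000
Step 12: δ(q0, □) = (q0, □, L) → [q0]□□□□□□□□□□□□□0000
Step 13: δ(q0, □) = (q0, □, L) → [q0]□□□□□□□□□□□□□□0000
Step 14: δ(q0, □) = (q0, □, L) → [q0]□□□□□□□□□□□□□□□0000

The machine has not reached a halting state after 14 steps.
The machine did not halt within the 14-step bound.

Answer: No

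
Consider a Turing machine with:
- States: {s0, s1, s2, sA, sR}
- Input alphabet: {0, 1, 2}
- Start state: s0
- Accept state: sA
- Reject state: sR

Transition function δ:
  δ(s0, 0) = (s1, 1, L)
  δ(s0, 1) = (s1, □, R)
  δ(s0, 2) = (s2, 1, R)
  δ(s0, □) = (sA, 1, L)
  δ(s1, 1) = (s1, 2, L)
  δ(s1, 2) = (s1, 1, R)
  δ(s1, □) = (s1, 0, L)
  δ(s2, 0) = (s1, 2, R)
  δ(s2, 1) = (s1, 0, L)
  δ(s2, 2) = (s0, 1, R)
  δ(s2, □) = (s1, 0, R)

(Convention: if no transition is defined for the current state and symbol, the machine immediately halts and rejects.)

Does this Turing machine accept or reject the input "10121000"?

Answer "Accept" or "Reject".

Execution trace:
Initial: [s0]10121000
Step 1: δ(s0, 1) = (s1, □, R) → □[s1]0121000

No transition is defined for δ(s1, 0). By convention the machine halts and rejects.

Answer: Reject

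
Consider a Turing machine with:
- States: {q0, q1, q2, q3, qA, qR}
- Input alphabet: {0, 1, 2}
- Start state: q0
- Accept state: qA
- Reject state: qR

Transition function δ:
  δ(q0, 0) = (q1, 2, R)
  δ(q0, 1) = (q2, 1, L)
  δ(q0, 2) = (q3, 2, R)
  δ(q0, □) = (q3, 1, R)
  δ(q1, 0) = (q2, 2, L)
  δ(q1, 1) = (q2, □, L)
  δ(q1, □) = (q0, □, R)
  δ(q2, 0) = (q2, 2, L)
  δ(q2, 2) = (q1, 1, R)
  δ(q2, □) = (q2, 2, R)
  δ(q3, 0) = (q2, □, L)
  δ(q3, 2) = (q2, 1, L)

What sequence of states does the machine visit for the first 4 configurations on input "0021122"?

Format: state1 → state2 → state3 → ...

Execution trace:
Initial: [q0]0021122
Step 1: δ(q0, 0) = (q1, 2, R) → 2[q1]021122
Step 2: δ(q1, 0) = (q2, 2, L) → [q2]2221122
Step 3: δ(q2, 2) = (q1, 1, R) → 1[q1]221122

No transition is defined for δ(q1, 2). By convention the machine halts and rejects.

State sequence: q0 → q1 → q2 → q1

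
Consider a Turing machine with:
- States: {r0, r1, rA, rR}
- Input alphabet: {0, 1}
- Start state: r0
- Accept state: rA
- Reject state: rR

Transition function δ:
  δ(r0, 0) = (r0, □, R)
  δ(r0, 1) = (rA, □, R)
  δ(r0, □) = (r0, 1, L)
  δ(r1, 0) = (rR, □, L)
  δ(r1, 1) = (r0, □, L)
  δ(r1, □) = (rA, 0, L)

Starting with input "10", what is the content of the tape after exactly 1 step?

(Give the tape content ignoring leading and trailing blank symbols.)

Execution trace:
Initial: [r0]10
Step 1: δ(r0, 1) = (rA, □, R) → □[rA]0

The machine reaches the accept state rA and halts.

After 1 step, the tape (ignoring leading/trailing blanks) is: 0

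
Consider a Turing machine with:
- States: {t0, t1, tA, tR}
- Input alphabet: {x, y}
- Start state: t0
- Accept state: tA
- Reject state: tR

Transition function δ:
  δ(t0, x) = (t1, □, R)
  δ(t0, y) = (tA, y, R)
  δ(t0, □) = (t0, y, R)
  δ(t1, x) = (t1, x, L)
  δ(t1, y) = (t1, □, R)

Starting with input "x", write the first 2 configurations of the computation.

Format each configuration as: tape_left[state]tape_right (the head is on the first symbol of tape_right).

Transitions applied:
Step 1: δ(t0, x) = (t1, □, R)

The first 2 configurations are:
[t0]x ⊢ □[t1]□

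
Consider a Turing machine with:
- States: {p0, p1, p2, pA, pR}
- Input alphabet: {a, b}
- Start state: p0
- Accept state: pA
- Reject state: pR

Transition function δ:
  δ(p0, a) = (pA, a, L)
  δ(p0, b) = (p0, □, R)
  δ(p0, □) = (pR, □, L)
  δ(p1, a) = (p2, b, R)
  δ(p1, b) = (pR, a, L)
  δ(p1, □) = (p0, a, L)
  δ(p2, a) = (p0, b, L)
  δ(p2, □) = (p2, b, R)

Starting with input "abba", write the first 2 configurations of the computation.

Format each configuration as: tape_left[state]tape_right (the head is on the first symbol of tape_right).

Transitions applied:
Step 1: δ(p0, a) = (pA, a, L)

The first 2 configurations are:
[p0]abba ⊢ [pA]□abba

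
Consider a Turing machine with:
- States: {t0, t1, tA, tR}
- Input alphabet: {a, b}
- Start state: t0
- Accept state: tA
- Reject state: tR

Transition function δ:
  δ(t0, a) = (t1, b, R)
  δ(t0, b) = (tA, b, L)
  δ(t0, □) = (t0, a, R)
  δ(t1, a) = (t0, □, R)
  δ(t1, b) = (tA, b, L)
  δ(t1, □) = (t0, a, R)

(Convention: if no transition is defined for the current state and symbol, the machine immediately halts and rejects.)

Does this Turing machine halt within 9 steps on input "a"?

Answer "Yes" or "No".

Execution trace:
Initial: [t0]a
Step 1: δ(t0, a) = (t1, b, R) → b[t1]□
Step 2: δ(t1, □) = (t0, a, R) → ba[t0]□
Step 3: δ(t0, □) = (t0, a, R) → baa[t0]□
Step 4: δ(t0, □) = (t0, a, R) → baaa[t0]□
Step 5: δ(t0, □) = (t0, a, R) → baaaa[t0]□
Step 6: δ(t0, □) = (t0, a, R) → baaaaa[t0]□
Step 7: δ(t0, □) = (t0, a, R) → baaaaaa[t0]□
Step 8: δ(t0, □) = (t0, a, R) → baaaaaaa[t0]□
Step 9: δ(t0, □) = (t0, a, R) → baaaaaaaa[t0]□

The machine has not reached a halting state after 9 steps.
The machine did not halt within the 9-step bound.

Answer: No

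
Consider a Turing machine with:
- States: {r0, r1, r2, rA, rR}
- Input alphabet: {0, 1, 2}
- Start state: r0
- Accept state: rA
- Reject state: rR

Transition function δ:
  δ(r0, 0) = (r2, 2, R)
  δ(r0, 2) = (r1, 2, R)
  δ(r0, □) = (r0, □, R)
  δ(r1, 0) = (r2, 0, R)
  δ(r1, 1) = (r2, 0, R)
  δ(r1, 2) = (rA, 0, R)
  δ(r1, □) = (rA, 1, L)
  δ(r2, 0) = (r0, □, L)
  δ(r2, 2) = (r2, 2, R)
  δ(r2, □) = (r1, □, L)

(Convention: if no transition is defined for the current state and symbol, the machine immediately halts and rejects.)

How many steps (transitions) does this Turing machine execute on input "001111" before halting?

Execution trace:
Initial: [r0]001111
Step 1: δ(r0, 0) = (r2, 2, R) → 2[r2]01111
Step 2: δ(r2, 0) = (r0, □, L) → [r0]2□1111
Step 3: δ(r0, 2) = (r1, 2, R) → 2[r1]□1111
Step 4: δ(r1, □) = (rA, 1, L) → [rA]211111

The machine reaches the accept state rA and halts.

The machine executed 4 steps before halting.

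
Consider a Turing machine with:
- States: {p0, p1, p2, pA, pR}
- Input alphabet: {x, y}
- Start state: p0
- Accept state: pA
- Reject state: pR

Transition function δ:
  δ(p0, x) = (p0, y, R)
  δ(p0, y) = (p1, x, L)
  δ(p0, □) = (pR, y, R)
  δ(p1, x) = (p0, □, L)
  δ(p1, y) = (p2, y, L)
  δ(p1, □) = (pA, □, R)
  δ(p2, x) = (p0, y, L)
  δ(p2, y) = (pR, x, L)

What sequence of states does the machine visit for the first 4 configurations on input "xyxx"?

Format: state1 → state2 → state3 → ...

Execution trace:
Initial: [p0]xyxx
Step 1: δ(p0, x) = (p0, y, R) → y[p0]yxx
Step 2: δ(p0, y) = (p1, x, L) → [p1]yxxx
Step 3: δ(p1, y) = (p2, y, L) → [p2]□yxxx

No transition is defined for δ(p2, □). By convention the machine halts and rejects.

State sequence: p0 → p0 → p1 → p2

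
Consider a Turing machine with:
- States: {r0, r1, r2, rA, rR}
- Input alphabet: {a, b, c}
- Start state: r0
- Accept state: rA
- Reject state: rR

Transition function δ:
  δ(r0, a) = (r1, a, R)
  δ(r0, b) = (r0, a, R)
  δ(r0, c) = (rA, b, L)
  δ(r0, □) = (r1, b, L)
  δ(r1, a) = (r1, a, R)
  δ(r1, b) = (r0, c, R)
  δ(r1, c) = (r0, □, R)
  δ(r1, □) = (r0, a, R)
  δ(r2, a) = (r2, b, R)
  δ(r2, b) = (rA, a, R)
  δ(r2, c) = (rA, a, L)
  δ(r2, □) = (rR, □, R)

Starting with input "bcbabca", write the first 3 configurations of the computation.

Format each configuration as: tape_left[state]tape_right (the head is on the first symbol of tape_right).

Transitions applied:
Step 1: δ(r0, b) = (r0, a, R)
Step 2: δ(r0, c) = (rA, b, L)

The first 3 configurations are:
[r0]bcbabca ⊢ a[r0]cbabca ⊢ [rA]abbabca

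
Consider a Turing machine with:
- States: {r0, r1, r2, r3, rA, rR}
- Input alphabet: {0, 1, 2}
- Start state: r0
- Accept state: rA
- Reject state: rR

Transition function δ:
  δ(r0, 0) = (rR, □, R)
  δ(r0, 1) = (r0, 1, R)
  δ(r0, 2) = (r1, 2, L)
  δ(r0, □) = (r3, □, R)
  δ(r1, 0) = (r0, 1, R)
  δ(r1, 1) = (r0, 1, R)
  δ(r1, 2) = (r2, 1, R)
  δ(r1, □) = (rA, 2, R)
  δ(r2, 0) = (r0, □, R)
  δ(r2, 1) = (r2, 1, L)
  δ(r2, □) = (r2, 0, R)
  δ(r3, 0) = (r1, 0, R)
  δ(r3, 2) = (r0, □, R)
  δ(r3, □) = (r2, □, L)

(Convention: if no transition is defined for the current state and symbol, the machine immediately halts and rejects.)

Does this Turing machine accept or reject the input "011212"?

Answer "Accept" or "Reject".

Execution trace:
Initial: [r0]011212
Step 1: δ(r0, 0) = (rR, □, R) → □[rR]11212

The machine reaches the reject state rR and halts.

Answer: Reject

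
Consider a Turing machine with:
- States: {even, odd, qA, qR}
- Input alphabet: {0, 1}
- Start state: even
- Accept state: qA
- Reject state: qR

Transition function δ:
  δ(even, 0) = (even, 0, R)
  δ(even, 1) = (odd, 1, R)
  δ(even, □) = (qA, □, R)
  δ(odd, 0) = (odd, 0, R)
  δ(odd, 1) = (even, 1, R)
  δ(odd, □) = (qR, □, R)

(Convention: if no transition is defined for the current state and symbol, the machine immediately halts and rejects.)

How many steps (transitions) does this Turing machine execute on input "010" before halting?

Execution trace:
Initial: [even]010
Step 1: δ(even, 0) = (even, 0, R) → 0[even]10
Step 2: δ(even, 1) = (odd, 1, R) → 01[odd]0
Step 3: δ(odd, 0) = (odd, 0, R) → 010[odd]□
Step 4: δ(odd, □) = (qR, □, R) → 010□[qR]□

The machine reaches the reject state qR and halts.

The machine executed 4 steps before halting.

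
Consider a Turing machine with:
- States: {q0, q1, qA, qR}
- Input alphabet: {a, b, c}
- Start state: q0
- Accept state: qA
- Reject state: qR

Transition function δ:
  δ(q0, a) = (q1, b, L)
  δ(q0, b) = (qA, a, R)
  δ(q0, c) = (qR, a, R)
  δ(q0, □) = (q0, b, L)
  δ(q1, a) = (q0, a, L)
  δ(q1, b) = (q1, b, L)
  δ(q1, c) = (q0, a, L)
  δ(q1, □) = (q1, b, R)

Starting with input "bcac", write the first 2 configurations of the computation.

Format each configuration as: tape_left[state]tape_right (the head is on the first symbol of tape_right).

Transitions applied:
Step 1: δ(q0, b) = (qA, a, R)

The first 2 configurations are:
[q0]bcac ⊢ a[qA]cac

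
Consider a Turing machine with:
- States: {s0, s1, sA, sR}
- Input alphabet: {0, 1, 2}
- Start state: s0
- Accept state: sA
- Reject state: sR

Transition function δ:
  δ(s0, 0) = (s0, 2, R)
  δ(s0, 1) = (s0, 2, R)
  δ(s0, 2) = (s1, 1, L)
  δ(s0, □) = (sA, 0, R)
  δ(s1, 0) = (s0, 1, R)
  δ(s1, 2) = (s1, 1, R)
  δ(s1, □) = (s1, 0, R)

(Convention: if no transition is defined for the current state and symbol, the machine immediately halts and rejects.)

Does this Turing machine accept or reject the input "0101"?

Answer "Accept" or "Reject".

Execution trace:
Initial: [s0]0101
Step 1: δ(s0, 0) = (s0, 2, R) → 2[s0]101
Step 2: δ(s0, 1) = (s0, 2, R) → 22[s0]01
Step 3: δ(s0, 0) = (s0, 2, R) → 222[s0]1
Step 4: δ(s0, 1) = (s0, 2, R) → 2222[s0]□
Step 5: δ(s0, □) = (sA, 0, R) → 22220[sA]□

The machine reaches the accept state sA and halts.

Answer: Accept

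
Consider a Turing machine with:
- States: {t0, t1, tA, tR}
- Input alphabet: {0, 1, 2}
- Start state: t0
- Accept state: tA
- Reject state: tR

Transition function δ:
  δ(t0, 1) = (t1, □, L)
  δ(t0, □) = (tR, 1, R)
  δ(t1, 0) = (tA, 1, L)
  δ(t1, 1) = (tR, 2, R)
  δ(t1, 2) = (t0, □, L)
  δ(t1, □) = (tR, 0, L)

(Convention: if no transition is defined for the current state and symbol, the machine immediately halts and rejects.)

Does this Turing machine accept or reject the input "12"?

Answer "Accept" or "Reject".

Execution trace:
Initial: [t0]12
Step 1: δ(t0, 1) = (t1, □, L) → [t1]□□2
Step 2: δ(t1, □) = (tR, 0, L) → [tR]□0□2

The machine reaches the reject state tR and halts.

Answer: Reject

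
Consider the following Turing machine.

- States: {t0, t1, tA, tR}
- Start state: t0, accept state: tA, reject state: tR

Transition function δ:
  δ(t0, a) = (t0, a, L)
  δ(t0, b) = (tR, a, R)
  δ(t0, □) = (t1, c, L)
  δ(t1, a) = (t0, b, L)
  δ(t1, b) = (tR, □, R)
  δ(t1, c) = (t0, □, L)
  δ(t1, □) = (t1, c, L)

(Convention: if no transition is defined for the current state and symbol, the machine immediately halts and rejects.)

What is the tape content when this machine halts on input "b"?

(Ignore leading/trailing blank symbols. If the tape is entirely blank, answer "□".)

Execution trace:
Initial: [t0]b
Step 1: δ(t0, b) = (tR, a, R) → a[tR]□

The machine reaches the reject state tR and halts.

Final tape (ignoring leading/trailing blanks): a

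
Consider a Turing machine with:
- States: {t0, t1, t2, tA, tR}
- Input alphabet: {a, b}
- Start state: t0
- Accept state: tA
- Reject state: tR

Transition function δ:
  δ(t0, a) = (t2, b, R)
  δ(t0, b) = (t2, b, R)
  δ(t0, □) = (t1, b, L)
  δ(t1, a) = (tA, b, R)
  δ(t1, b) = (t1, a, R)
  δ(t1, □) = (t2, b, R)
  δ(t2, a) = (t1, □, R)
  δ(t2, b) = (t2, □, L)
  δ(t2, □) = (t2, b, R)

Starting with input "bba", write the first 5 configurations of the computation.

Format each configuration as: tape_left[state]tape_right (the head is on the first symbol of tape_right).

Transitions applied:
Step 1: δ(t0, b) = (t2, b, R)
Step 2: δ(t2, b) = (t2, □, L)
Step 3: δ(t2, b) = (t2, □, L)
Step 4: δ(t2, □) = (t2, b, R)

The first 5 configurations are:
[t0]bba ⊢ b[t2]ba ⊢ [t2]b□a ⊢ [t2]□□□a ⊢ b[t2]□□a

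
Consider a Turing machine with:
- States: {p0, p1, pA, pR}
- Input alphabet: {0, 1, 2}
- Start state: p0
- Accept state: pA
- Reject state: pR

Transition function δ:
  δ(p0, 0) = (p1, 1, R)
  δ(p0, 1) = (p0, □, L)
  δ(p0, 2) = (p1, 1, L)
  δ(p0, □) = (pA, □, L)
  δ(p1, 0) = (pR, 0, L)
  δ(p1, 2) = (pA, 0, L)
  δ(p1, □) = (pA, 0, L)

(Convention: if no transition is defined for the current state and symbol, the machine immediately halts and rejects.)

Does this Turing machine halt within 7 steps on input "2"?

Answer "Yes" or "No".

Execution trace:
Initial: [p0]2
Step 1: δ(p0, 2) = (p1, 1, L) → [p1]□1
Step 2: δ(p1, □) = (pA, 0, L) → [pA]□01

The machine reaches the accept state pA and halts.
The machine halted after 2 steps (within the 7-step bound).

Answer: Yes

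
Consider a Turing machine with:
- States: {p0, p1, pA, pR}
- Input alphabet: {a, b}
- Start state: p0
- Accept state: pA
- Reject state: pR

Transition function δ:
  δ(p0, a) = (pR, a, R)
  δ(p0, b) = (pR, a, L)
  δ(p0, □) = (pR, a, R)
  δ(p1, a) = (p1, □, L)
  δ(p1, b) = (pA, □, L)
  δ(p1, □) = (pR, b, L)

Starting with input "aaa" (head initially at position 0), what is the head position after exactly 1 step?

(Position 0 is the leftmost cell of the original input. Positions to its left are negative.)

Execution trace (head position shown):
Step 0: [p0]aaa  (head at position 0)
Step 1: move right → a[pR]aa  (head at position 1)

After 1 step, the head is at position 1.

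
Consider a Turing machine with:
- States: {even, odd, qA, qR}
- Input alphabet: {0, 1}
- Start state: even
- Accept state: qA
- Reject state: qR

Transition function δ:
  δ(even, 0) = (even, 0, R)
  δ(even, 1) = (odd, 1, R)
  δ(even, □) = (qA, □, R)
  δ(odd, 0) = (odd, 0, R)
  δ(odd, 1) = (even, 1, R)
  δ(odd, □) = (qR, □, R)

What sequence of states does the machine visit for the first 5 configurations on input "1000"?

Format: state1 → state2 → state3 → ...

Execution trace:
Initial: [even]1000
Step 1: δ(even, 1) = (odd, 1, R) → 1[odd]000
Step 2: δ(odd, 0) = (odd, 0, R) → 10[odd]00
Step 3: δ(odd, 0) = (odd, 0, R) → 100[odd]0
Step 4: δ(odd, 0) = (odd, 0, R) → 1000[odd]□

State sequence: even → odd → odd → odd → odd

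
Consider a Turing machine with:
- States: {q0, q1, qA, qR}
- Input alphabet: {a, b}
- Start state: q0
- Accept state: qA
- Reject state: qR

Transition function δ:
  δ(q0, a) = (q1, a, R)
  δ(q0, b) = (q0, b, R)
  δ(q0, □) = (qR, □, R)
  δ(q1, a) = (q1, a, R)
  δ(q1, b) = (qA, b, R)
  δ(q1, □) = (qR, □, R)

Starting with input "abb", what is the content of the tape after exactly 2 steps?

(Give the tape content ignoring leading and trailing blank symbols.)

Execution trace:
Initial: [q0]abb
Step 1: δ(q0, a) = (q1, a, R) → a[q1]bb
Step 2: δ(q1, b) = (qA, b, R) → ab[qA]b

The machine reaches the accept state qA and halts.

After 2 steps, the tape (ignoring leading/trailing blanks) is: abb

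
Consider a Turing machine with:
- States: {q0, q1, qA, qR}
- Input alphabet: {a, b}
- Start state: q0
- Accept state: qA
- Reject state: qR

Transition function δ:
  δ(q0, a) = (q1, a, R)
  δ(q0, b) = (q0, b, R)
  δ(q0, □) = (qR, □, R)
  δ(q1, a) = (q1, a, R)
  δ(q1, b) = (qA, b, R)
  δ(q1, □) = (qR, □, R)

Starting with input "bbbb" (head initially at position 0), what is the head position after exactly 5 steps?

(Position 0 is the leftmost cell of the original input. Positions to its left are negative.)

Execution trace (head position shown):
Step 0: [q0]bbbb  (head at position 0)
Step 1: move right → b[q0]bbb  (head at position 1)
Step 2: move right → bb[q0]bb  (head at position 2)
Step 3: move right → bbb[q0]b  (head at position 3)
Step 4: move right → bbbb[q0]□  (head at position 4)
Step 5: move right → bbbb□[qR]□  (head at position 5)

After 5 steps, the head is at position 5.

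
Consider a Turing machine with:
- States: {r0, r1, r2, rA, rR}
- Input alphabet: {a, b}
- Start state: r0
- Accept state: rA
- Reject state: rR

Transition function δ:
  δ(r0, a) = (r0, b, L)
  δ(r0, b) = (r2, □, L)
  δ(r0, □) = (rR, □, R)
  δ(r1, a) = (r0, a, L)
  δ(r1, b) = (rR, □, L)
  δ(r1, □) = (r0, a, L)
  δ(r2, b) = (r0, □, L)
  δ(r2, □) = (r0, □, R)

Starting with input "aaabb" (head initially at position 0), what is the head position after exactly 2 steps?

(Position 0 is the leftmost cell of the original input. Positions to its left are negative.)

Execution trace (head position shown):
Step 0: [r0]aaabb  (head at position 0)
Step 1: move left → [r0]□baabb  (head at position -1)
Step 2: move right → □[rR]baabb  (head at position 0)

After 2 steps, the head is at position 0.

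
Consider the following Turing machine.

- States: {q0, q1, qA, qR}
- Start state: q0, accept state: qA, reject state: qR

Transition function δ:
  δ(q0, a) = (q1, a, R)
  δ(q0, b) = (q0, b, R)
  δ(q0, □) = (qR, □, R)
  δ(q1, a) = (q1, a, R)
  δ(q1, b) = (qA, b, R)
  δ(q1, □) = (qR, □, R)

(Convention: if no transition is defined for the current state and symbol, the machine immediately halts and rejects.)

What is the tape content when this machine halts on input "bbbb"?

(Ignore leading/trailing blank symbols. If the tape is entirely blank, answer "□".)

Execution trace:
Initial: [q0]bbbb
Step 1: δ(q0, b) = (q0, b, R) → b[q0]bbb
Step 2: δ(q0, b) = (q0, b, R) → bb[q0]bb
Step 3: δ(q0, b) = (q0, b, R) → bbb[q0]b
Step 4: δ(q0, b) = (q0, b, R) → bbbb[q0]□
Step 5: δ(q0, □) = (qR, □, R) → bbbb□[qR]□

The machine reaches the reject state qR and halts.

Final tape (ignoring leading/trailing blanks): bbbb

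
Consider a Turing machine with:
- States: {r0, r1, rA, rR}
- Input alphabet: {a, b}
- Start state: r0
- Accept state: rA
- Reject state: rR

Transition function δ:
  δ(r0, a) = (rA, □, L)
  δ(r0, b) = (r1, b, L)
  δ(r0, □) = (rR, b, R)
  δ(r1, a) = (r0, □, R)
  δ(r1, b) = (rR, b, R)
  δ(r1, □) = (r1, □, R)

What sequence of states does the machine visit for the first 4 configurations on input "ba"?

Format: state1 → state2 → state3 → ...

Execution trace:
Initial: [r0]ba
Step 1: δ(r0, b) = (r1, b, L) → [r1]□ba
Step 2: δ(r1, □) = (r1, □, R) → □[r1]ba
Step 3: δ(r1, b) = (rR, b, R) → □b[rR]a

The machine reaches the reject state rR and halts.

State sequence: r0 → r1 → r1 → rR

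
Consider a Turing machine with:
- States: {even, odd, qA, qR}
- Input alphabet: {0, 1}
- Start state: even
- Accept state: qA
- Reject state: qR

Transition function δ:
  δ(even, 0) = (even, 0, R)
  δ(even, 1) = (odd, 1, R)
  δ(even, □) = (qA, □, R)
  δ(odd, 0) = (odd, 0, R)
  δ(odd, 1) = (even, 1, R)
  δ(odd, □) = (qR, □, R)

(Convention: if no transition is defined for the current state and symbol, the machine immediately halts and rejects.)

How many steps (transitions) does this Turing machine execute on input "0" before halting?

Execution trace:
Initial: [even]0
Step 1: δ(even, 0) = (even, 0, R) → 0[even]□
Step 2: δ(even, □) = (qA, □, R) → 0□[qA]□

The machine reaches the accept state qA and halts.

The machine executed 2 steps before halting.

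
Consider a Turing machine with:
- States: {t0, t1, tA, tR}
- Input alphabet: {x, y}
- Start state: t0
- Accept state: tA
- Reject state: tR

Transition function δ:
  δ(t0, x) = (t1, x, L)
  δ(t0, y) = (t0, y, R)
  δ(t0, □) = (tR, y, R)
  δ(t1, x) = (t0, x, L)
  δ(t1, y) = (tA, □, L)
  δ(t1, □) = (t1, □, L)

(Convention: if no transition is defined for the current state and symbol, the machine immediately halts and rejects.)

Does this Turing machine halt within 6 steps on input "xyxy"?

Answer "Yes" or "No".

Execution trace:
Initial: [t0]xyxy
Step 1: δ(t0, x) = (t1, x, L) → [t1]□xyxy
Step 2: δ(t1, □) = (t1, □, L) → [t1]□□xyxy
Step 3: δ(t1, □) = (t1, □, L) → [t1]□□□xyxy
Step 4: δ(t1, □) = (t1, □, L) → [t1]□□□□xyxy
Step 5: δ(t1, □) = (t1, □, L) → [t1]□□□□□xyxy
Step 6: δ(t1, □) = (t1, □, L) → [t1]□□□□□□xyxy

The machine has not reached a halting state after 6 steps.
The machine did not halt within the 6-step bound.

Answer: No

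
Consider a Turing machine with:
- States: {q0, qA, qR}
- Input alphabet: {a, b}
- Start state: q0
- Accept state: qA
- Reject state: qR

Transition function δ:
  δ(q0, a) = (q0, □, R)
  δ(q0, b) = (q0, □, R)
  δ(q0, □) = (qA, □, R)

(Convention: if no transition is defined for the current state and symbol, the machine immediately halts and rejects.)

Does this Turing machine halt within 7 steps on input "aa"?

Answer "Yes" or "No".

Execution trace:
Initial: [q0]aa
Step 1: δ(q0, a) = (q0, □, R) → □[q0]a
Step 2: δ(q0, a) = (q0, □, R) → □□[q0]□
Step 3: δ(q0, □) = (qA, □, R) → □□□[qA]□

The machine reaches the accept state qA and halts.
The machine halted after 3 steps (within the 7-step bound).

Answer: Yes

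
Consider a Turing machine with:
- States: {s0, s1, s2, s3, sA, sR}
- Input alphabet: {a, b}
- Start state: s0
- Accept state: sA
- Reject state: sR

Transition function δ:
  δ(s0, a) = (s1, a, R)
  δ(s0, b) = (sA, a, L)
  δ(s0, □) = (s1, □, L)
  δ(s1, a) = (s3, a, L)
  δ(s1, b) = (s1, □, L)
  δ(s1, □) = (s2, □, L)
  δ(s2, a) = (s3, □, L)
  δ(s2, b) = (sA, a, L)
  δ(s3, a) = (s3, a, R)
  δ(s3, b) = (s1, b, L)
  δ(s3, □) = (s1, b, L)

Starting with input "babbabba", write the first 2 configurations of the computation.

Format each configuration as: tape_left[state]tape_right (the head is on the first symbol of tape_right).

Transitions applied:
Step 1: δ(s0, b) = (sA, a, L)

The first 2 configurations are:
[s0]babbabba ⊢ [sA]□aabbabba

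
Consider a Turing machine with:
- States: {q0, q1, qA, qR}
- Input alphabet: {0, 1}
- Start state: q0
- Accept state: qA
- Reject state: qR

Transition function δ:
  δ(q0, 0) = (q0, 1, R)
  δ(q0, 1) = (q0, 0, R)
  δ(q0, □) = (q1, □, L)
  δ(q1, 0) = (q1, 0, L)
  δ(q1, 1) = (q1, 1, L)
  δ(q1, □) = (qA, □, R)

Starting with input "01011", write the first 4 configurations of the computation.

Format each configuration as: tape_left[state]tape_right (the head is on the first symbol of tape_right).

Transitions applied:
Step 1: δ(q0, 0) = (q0, 1, R)
Step 2: δ(q0, 1) = (q0, 0, R)
Step 3: δ(q0, 0) = (q0, 1, R)

The first 4 configurations are:
[q0]01011 ⊢ 1[q0]1011 ⊢ 10[q0]011 ⊢ 101[q0]11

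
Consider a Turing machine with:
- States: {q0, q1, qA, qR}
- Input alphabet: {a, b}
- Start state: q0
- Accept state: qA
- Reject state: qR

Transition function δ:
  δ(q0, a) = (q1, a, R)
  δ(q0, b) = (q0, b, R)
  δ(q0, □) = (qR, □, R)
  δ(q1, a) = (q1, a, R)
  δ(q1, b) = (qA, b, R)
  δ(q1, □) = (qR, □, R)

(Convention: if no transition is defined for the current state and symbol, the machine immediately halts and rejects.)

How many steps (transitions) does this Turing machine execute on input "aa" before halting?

Execution trace:
Initial: [q0]aa
Step 1: δ(q0, a) = (q1, a, R) → a[q1]a
Step 2: δ(q1, a) = (q1, a, R) → aa[q1]□
Step 3: δ(q1, □) = (qR, □, R) → aa□[qR]□

The machine reaches the reject state qR and halts.

The machine executed 3 steps before halting.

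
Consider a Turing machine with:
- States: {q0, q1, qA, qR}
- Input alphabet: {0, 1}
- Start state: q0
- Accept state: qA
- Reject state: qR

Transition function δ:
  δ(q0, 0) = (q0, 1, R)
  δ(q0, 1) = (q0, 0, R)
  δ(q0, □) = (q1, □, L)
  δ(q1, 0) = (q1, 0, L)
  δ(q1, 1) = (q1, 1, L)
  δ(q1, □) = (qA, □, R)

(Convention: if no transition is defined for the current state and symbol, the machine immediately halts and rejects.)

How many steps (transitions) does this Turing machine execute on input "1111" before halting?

Execution trace:
Initial: [q0]1111
Step 1: δ(q0, 1) = (q0, 0, R) → 0[q0]111
Step 2: δ(q0, 1) = (q0, 0, R) → 00[q0]11
Step 3: δ(q0, 1) = (q0, 0, R) → 000[q0]1
Step 4: δ(q0, 1) = (q0, 0, R) → 0000[q0]□
Step 5: δ(q0, □) = (q1, □, L) → 000[q1]0□
Step 6: δ(q1, 0) = (q1, 0, L) → 00[q1]00□
Step 7: δ(q1, 0) = (q1, 0, L) → 0[q1]000□
Step 8: δ(q1, 0) = (q1, 0, L) → [q1]0000□
Step 9: δ(q1, 0) = (q1, 0, L) → [q1]□0000□
Step 10: δ(q1, □) = (qA, □, R) → □[qA]0000□

The machine reaches the accept state qA and halts.

The machine executed 10 steps before halting.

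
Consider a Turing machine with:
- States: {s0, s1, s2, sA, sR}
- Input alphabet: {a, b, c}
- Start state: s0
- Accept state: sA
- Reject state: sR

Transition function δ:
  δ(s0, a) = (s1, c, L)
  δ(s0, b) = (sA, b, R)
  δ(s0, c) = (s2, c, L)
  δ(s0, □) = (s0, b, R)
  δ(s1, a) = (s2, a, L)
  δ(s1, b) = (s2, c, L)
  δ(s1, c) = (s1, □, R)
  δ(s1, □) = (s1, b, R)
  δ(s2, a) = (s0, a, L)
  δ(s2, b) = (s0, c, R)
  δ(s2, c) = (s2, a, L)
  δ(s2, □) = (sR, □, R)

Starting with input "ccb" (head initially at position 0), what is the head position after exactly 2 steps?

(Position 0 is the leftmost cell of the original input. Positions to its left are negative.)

Execution trace (head position shown):
Step 0: [s0]ccb  (head at position 0)
Step 1: move left → [s2]□ccb  (head at position -1)
Step 2: move right → □[sR]ccb  (head at position 0)

After 2 steps, the head is at position 0.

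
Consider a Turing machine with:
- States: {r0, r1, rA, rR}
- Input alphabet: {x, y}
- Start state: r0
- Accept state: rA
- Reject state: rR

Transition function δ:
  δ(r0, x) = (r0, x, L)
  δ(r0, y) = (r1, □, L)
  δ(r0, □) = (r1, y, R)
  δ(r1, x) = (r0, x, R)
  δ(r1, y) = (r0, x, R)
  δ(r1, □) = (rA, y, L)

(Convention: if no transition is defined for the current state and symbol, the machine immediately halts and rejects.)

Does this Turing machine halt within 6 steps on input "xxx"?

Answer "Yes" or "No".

Execution trace:
Initial: [r0]xxx
Step 1: δ(r0, x) = (r0, x, L) → [r0]□xxx
Step 2: δ(r0, □) = (r1, y, R) → y[r1]xxx
Step 3: δ(r1, x) = (r0, x, R) → yx[r0]xx
Step 4: δ(r0, x) = (r0, x, L) → y[r0]xxx
Step 5: δ(r0, x) = (r0, x, L) → [r0]yxxx
Step 6: δ(r0, y) = (r1, □, L) → [r1]□□xxx

The machine has not reached a halting state after 6 steps.
The machine did not halt within the 6-step bound.

Answer: No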